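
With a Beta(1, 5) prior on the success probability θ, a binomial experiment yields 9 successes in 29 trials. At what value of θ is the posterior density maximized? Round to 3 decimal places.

0.273

Posterior: Beta(1+9, 5+20) = Beta(10, 25).
Mode = (10−1)/(10+25−2) = 9/33 = 0.273.
Mean = 10/(10+25) = 10/35 = 0.286.
This is the posterior mode — the MAP estimate.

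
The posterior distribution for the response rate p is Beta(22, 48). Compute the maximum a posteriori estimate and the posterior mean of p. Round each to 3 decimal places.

Mode = (22−1)/(22+48−2) = 21/68 = 0.309.
Mean = 22/(22+48) = 22/70 = 0.314.
Right-skewed posterior ⇒ mode < mean.

MAP = 0.309; posterior mean = 0.314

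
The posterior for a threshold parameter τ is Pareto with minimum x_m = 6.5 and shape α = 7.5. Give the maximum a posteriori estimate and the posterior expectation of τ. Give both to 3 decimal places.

The Pareto density is strictly decreasing on [x_m, ∞), so the mode is x_m = 6.500.
Mean = α·x_m/(α−1) = 7.5·6.5/6.5 = 7.500.

MAP: 6.500. Posterior mean: 7.500.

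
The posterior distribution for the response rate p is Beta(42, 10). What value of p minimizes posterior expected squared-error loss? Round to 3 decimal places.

Mode = (42−1)/(42+10−2) = 41/50 = 0.820.
Mean = 42/(42+10) = 42/52 = 0.808.
Squared-error loss ⇒ the optimal estimator is the posterior mean.

0.808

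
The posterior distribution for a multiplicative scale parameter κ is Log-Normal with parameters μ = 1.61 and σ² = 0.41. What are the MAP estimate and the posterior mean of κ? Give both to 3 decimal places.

Mode = exp(μ − σ²) = exp(1.20) = 3.320.
Mean = exp(μ + σ²/2) = exp(1.815) = 6.141.
The mean is pulled above the mode by the posterior's right skew.

κ_MAP = 3.320, E[κ|data] = 6.141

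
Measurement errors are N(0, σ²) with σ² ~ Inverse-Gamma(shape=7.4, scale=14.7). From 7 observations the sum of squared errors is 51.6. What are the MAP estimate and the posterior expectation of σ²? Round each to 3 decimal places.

MAP = 3.403, posterior mean = 4.091

Posterior: Inverse-Gamma(shape = 7.4+7/2 = 10.9, scale = 14.7+51.6/2 = 40.5).
Mode = β/(α+1) = 40.5/11.9 = 3.403.
Mean = β/(α−1) = 40.5/9.9 = 4.091.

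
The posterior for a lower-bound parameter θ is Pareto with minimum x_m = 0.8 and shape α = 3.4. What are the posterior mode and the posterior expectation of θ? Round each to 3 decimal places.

The Pareto density is strictly decreasing on [x_m, ∞), so the mode is x_m = 0.800.
Mean = α·x_m/(α−1) = 3.4·0.8/2.4 = 1.133.

θ_MAP = 0.800, E[θ|data] = 1.133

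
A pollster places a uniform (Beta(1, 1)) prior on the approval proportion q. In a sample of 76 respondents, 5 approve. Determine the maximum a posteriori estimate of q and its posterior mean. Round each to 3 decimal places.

Posterior: Beta(1+5, 1+71) = Beta(6, 72).
Mode = (6−1)/(6+72−2) = 5/76 = 0.066.
With a flat prior the MAP equals the MLE, 5/76.
Mean = 6/(6+72) = 6/78 = 0.077.
Mean > mode: the posterior has a right tail.

MAP: 0.066. Posterior mean: 0.077.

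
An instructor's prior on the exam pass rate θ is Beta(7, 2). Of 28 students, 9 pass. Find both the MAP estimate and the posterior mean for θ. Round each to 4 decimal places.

MAP estimate = 0.4286, posterior mean = 0.4324

Posterior: Beta(7+9, 2+19) = Beta(16, 21).
Mode = (16−1)/(16+21−2) = 15/35 = 0.4286.
Mean = 16/(16+21) = 16/37 = 0.4324.
The posterior is right-skewed, so the mean exceeds the mode.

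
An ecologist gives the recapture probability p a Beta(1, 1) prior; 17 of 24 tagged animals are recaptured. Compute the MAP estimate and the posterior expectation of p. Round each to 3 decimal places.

Posterior: Beta(1+17, 1+7) = Beta(18, 8).
Mode = (18−1)/(18+8−2) = 17/24 = 0.708.
With a flat prior the MAP equals the MLE, 17/24.
Mean = 18/(18+8) = 18/26 = 0.692.

MAP: 0.708. Posterior mean: 0.692.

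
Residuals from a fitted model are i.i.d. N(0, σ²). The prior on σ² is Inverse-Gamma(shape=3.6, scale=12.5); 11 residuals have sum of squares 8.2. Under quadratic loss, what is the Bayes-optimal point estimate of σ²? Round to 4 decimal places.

Posterior: Inverse-Gamma(shape = 3.6+11/2 = 9.1, scale = 12.5+8.2/2 = 16.6).
Mode = β/(α+1) = 16.6/10.1 = 1.6436.
Mean = β/(α−1) = 16.6/8.1 = 2.0494.
Quadratic loss ⇒ the optimal estimator is the posterior mean.

2.0494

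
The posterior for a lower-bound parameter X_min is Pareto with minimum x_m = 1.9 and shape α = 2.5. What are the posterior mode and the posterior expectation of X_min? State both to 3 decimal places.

posterior mode = 1.900, posterior expectation = 3.167

The Pareto density is strictly decreasing on [x_m, ∞), so the mode is x_m = 1.900.
Mean = α·x_m/(α−1) = 2.5·1.9/1.5 = 3.167.
Right-skewed posterior ⇒ mode < mean.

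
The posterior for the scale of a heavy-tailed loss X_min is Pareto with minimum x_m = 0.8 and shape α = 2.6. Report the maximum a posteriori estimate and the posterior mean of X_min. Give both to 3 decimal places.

The Pareto density is strictly decreasing on [x_m, ∞), so the mode is x_m = 0.800.
Mean = α·x_m/(α−1) = 2.6·0.8/1.6 = 1.300.
Mean > mode: the posterior has a right tail.

MAP: 0.800. Posterior mean: 1.300.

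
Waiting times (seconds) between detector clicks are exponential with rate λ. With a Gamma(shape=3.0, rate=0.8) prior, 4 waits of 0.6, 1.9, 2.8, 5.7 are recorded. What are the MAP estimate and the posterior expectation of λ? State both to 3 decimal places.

Σ times = 11.0. Posterior: Gamma(shape = 3.0+4 = 7.0, rate = 0.8+11.0 = 11.8).
Mode = (α−1)/β = 6.0/11.8 = 0.508.
Mean = α/β = 7.0/11.8 = 0.593.

λ_MAP = 0.508, E[λ|data] = 0.593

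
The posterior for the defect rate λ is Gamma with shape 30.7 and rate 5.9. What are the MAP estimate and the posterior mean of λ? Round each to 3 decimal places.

MAP = 5.034, posterior mean = 5.203

Mode = (α−1)/β = 29.7/5.9 = 5.034.
Mean = α/β = 30.7/5.9 = 5.203.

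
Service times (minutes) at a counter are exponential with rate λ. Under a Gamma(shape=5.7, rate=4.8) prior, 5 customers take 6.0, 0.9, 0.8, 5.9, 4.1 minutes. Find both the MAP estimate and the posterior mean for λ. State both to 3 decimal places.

MAP = 0.431; posterior mean = 0.476

Σ times = 17.7. Posterior: Gamma(shape = 5.7+5 = 10.7, rate = 4.8+17.7 = 22.5).
Mode = (α−1)/β = 9.7/22.5 = 0.431.
Mean = α/β = 10.7/22.5 = 0.476.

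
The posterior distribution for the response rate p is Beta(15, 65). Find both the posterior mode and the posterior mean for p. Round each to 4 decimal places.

Mode = (15−1)/(15+65−2) = 14/78 = 0.1795.
Mean = 15/(15+65) = 15/80 = 0.1875.
Right-skewed posterior ⇒ mode < mean.

p_MAP = 0.1795, E[p|data] = 0.1875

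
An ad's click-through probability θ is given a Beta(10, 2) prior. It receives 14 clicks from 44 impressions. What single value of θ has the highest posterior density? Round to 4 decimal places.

Posterior: Beta(10+14, 2+30) = Beta(24, 32).
Mode = (24−1)/(24+32−2) = 23/54 = 0.4259.
Mean = 24/(24+32) = 24/56 = 0.4286.
This is the posterior mode — the MAP estimate.

0.4259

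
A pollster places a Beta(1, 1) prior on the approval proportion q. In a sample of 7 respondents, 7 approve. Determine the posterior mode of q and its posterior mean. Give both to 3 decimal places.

Posterior: Beta(1+7, 1+0) = Beta(8, 1).
Since β = 1 ≤ 1 and α > 1, the Beta density is monotone increasing on [0,1]; the mode is at 1.
Mean = 8/(8+1) = 0.889.

q_MAP = 1.000, E[q|data] = 0.889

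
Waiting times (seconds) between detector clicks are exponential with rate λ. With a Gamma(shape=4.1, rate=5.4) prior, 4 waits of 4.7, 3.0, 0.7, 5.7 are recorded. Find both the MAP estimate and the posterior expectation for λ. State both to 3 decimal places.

λ_MAP = 0.364, E[λ|data] = 0.415

Σ times = 14.1. Posterior: Gamma(shape = 4.1+4 = 8.1, rate = 5.4+14.1 = 19.5).
Mode = (α−1)/β = 7.1/19.5 = 0.364.
Mean = α/β = 8.1/19.5 = 0.415.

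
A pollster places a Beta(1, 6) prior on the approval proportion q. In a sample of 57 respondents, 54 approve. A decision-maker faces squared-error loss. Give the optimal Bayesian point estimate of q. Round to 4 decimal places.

Posterior: Beta(1+54, 6+3) = Beta(55, 9).
Mode = (55−1)/(55+9−2) = 54/62 = 0.8710.
Mean = 55/(55+9) = 55/64 = 0.8594.
Squared-error loss ⇒ the optimal estimator is the posterior mean.

0.8594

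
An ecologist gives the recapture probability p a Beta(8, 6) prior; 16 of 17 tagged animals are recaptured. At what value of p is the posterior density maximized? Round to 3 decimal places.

0.793

Posterior: Beta(8+16, 6+1) = Beta(24, 7).
Mode = (24−1)/(24+7−2) = 23/29 = 0.793.
Mean = 24/(24+7) = 24/31 = 0.774.
This is the posterior mode — the MAP estimate.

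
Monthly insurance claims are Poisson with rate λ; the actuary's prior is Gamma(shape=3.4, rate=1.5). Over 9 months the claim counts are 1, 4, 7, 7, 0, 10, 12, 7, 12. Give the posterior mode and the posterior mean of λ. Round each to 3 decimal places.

Σ counts = 60. Posterior: Gamma(shape = 3.4+60 = 63.4, rate = 1.5+9 = 10.5).
Mode = (α−1)/β = 62.4/10.5 = 5.943.
Mean = α/β = 63.4/10.5 = 6.038.

posterior mode = 5.943, posterior mean = 6.038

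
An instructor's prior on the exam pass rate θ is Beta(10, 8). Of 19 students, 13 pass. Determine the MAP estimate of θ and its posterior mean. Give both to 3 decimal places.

Posterior: Beta(10+13, 8+6) = Beta(23, 14).
Mode = (23−1)/(23+14−2) = 22/35 = 0.629.
Mean = 23/(23+14) = 23/37 = 0.622.

MAP: 0.629. Posterior mean: 0.622.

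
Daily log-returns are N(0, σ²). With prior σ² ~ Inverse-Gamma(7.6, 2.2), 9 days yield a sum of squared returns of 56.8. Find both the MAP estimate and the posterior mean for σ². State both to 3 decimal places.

Posterior: Inverse-Gamma(shape = 7.6+9/2 = 12.1, scale = 2.2+56.8/2 = 30.6).
Mode = β/(α+1) = 30.6/13.1 = 2.336.
Mean = β/(α−1) = 30.6/11.1 = 2.757.

σ²_MAP = 2.336, E[σ²|data] = 2.757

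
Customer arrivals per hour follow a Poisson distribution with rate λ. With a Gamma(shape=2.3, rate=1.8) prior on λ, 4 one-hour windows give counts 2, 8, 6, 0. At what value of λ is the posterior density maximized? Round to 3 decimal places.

2.983

Σ counts = 16. Posterior: Gamma(shape = 2.3+16 = 18.3, rate = 1.8+4 = 5.8).
Mode = (α−1)/β = 17.3/5.8 = 2.983.
Mean = α/β = 18.3/5.8 = 3.155.
This is the posterior mode — the MAP estimate.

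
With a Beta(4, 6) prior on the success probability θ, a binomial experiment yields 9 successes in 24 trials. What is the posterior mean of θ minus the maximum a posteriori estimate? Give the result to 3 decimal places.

0.007

Posterior: Beta(4+9, 6+15) = Beta(13, 21).
Mode = (13−1)/(13+21−2) = 12/32 = 0.375.
Mean = 13/(13+21) = 13/34 = 0.382.
Difference = 0.382 − 0.375 = 0.007.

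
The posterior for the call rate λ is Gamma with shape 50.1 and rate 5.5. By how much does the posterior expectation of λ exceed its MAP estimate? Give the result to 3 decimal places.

Mode = (α−1)/β = 49.1/5.5 = 8.927.
Mean = α/β = 50.1/5.5 = 9.109.
Difference = 9.109 − 8.927 = 0.182.

0.182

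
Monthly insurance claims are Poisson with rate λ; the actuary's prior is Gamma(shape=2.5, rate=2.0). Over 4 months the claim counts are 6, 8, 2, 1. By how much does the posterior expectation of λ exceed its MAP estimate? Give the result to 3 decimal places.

Σ counts = 17. Posterior: Gamma(shape = 2.5+17 = 19.5, rate = 2.0+4 = 6.0).
Mode = (α−1)/β = 18.5/6.0 = 3.083.
Mean = α/β = 19.5/6.0 = 3.250.
Difference = 3.250 − 3.083 = 0.167.
The mean is pulled above the mode by the posterior's right skew.

0.167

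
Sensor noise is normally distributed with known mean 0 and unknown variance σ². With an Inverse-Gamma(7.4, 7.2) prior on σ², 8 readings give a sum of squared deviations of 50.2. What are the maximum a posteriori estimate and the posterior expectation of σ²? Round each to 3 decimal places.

maximum a posteriori estimate = 2.605, posterior expectation = 3.106

Posterior: Inverse-Gamma(shape = 7.4+8/2 = 11.4, scale = 7.2+50.2/2 = 32.3).
Mode = β/(α+1) = 32.3/12.4 = 2.605.
Mean = β/(α−1) = 32.3/10.4 = 3.106.
Right-skewed posterior ⇒ mode < mean.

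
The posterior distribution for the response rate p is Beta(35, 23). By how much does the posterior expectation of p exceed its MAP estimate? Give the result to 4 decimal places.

-0.0037

Mode = (35−1)/(35+23−2) = 34/56 = 0.6071.
Mean = 35/(35+23) = 35/58 = 0.6034.
Difference = 0.6034 − 0.6071 = -0.0037.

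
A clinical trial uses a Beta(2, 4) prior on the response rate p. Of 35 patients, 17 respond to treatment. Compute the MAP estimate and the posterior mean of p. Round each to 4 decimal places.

Posterior: Beta(2+17, 4+18) = Beta(19, 22).
Mode = (19−1)/(19+22−2) = 18/39 = 0.4615.
Mean = 19/(19+22) = 19/41 = 0.4634.
The mean is pulled above the mode by the posterior's right skew.

MAP = 0.4615, posterior mean = 0.4634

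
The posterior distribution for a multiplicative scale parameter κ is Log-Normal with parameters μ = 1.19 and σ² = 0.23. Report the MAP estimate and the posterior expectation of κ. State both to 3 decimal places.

Mode = exp(μ − σ²) = exp(0.96) = 2.612.
Mean = exp(μ + σ²/2) = exp(1.305) = 3.688.

MAP = 2.612; posterior mean = 3.688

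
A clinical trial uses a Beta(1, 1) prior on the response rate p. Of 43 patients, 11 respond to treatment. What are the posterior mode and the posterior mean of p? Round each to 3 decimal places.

Posterior: Beta(1+11, 1+32) = Beta(12, 33).
Mode = (12−1)/(12+33−2) = 11/43 = 0.256.
With a flat prior the MAP equals the MLE, 11/43.
Mean = 12/(12+33) = 12/45 = 0.267.

MAP = 0.256; posterior mean = 0.267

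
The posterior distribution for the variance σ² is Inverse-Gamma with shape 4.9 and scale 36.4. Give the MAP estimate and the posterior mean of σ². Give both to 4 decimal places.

MAP = 6.1695, posterior mean = 9.3333

Mode = β/(α+1) = 36.4/5.9 = 6.1695.
Mean = β/(α−1) = 36.4/3.9 = 9.3333.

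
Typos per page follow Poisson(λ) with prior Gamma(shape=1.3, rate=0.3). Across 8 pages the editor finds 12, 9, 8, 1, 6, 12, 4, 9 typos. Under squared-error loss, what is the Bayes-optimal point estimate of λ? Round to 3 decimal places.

7.506

Σ counts = 61. Posterior: Gamma(shape = 1.3+61 = 62.3, rate = 0.3+8 = 8.3).
Mode = (α−1)/β = 61.3/8.3 = 7.386.
Mean = α/β = 62.3/8.3 = 7.506.
Squared-error loss ⇒ the optimal estimator is the posterior mean.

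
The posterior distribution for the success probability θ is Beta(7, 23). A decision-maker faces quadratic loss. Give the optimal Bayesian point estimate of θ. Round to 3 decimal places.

0.233

Mode = (7−1)/(7+23−2) = 6/28 = 0.214.
Mean = 7/(7+23) = 7/30 = 0.233.
Quadratic loss ⇒ the optimal estimator is the posterior mean.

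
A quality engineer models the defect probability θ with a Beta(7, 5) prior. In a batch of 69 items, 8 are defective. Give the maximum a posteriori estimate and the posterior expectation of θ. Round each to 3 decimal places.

MAP = 0.177, posterior mean = 0.185

Posterior: Beta(7+8, 5+61) = Beta(15, 66).
Mode = (15−1)/(15+66−2) = 14/79 = 0.177.
Mean = 15/(15+66) = 15/81 = 0.185.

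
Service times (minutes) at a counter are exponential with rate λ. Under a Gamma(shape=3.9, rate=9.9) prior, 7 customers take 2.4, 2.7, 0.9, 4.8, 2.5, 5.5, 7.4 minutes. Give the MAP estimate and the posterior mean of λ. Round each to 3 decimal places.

MAP = 0.274; posterior mean = 0.302

Σ times = 26.2. Posterior: Gamma(shape = 3.9+7 = 10.9, rate = 9.9+26.2 = 36.1).
Mode = (α−1)/β = 9.9/36.1 = 0.274.
Mean = α/β = 10.9/36.1 = 0.302.
The mean is pulled above the mode by the posterior's right skew.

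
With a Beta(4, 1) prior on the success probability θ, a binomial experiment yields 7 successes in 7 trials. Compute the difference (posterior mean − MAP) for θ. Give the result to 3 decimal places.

Posterior: Beta(4+7, 1+0) = Beta(11, 1).
Since β = 1 ≤ 1 and α > 1, the Beta density is monotone increasing on [0,1]; the mode is at 1.
Mean = 11/(11+1) = 0.917.
Difference = 0.917 − 1.000 = -0.083.

-0.083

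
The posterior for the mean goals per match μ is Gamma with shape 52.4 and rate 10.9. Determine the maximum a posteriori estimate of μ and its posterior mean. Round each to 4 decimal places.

Mode = (α−1)/β = 51.4/10.9 = 4.7156.
Mean = α/β = 52.4/10.9 = 4.8073.

maximum a posteriori estimate = 4.7156, posterior mean = 4.8073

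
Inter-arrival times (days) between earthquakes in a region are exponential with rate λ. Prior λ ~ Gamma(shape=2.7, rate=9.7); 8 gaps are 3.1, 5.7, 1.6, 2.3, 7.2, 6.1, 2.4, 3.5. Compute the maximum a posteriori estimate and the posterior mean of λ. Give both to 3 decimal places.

MAP = 0.233, posterior mean = 0.257

Σ times = 31.9. Posterior: Gamma(shape = 2.7+8 = 10.7, rate = 9.7+31.9 = 41.6).
Mode = (α−1)/β = 9.7/41.6 = 0.233.
Mean = α/β = 10.7/41.6 = 0.257.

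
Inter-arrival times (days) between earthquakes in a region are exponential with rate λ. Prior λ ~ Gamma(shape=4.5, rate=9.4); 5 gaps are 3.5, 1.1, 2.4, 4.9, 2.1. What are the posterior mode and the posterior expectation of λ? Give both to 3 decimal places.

λ_MAP = 0.363, E[λ|data] = 0.406

Σ times = 14.0. Posterior: Gamma(shape = 4.5+5 = 9.5, rate = 9.4+14.0 = 23.4).
Mode = (α−1)/β = 8.5/23.4 = 0.363.
Mean = α/β = 9.5/23.4 = 0.406.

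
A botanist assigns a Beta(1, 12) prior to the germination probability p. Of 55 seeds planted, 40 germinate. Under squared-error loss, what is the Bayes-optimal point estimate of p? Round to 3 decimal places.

Posterior: Beta(1+40, 12+15) = Beta(41, 27).
Mode = (41−1)/(41+27−2) = 40/66 = 0.606.
Mean = 41/(41+27) = 41/68 = 0.603.
Squared-error loss ⇒ the optimal estimator is the posterior mean.

0.603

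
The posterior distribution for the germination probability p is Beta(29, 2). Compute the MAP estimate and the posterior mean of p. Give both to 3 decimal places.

Mode = (29−1)/(29+2−2) = 28/29 = 0.966.
Mean = 29/(29+2) = 29/31 = 0.935.

p_MAP = 0.966, E[p|data] = 0.935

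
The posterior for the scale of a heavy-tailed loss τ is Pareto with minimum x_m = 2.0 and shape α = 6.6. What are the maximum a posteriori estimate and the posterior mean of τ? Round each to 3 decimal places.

maximum a posteriori estimate = 2.000, posterior mean = 2.357

The Pareto density is strictly decreasing on [x_m, ∞), so the mode is x_m = 2.000.
Mean = α·x_m/(α−1) = 6.6·2.0/5.6 = 2.357.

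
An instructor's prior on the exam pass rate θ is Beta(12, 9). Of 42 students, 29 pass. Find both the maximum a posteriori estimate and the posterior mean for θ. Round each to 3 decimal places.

Posterior: Beta(12+29, 9+13) = Beta(41, 22).
Mode = (41−1)/(41+22−2) = 40/61 = 0.656.
Mean = 41/(41+22) = 41/63 = 0.651.
The posterior is left-skewed, so the mode exceeds the mean.

MAP = 0.656, posterior mean = 0.651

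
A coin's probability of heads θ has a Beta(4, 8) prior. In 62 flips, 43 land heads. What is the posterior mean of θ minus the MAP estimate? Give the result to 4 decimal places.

Posterior: Beta(4+43, 8+19) = Beta(47, 27).
Mode = (47−1)/(47+27−2) = 46/72 = 0.6389.
Mean = 47/(47+27) = 47/74 = 0.6351.
Difference = 0.6351 − 0.6389 = -0.0038.

-0.0038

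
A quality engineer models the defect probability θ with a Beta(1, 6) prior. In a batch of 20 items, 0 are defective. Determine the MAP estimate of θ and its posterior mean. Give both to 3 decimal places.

Posterior: Beta(1+0, 6+20) = Beta(1, 26).
Since α = 1 ≤ 1 and β > 1, the Beta density is monotone decreasing on [0,1]; the mode is at 0.
Mean = 1/(1+26) = 0.037.

θ_MAP = 0.000, E[θ|data] = 0.037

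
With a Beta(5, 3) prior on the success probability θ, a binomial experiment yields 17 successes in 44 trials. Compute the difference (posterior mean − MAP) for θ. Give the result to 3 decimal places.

Posterior: Beta(5+17, 3+27) = Beta(22, 30).
Mode = (22−1)/(22+30−2) = 21/50 = 0.420.
Mean = 22/(22+30) = 22/52 = 0.423.
Difference = 0.423 − 0.420 = 0.003.
The posterior is right-skewed, so the mean exceeds the mode.

0.003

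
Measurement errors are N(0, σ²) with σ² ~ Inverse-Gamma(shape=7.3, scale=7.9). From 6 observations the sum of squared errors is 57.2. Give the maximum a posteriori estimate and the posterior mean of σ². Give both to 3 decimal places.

Posterior: Inverse-Gamma(shape = 7.3+6/2 = 10.3, scale = 7.9+57.2/2 = 36.5).
Mode = β/(α+1) = 36.5/11.3 = 3.230.
Mean = β/(α−1) = 36.5/9.3 = 3.925.
Right-skewed posterior ⇒ mode < mean.

MAP = 3.230; posterior mean = 3.925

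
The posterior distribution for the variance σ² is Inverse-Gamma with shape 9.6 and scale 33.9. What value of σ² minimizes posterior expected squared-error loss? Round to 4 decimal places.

3.9419

Mode = β/(α+1) = 33.9/10.6 = 3.1981.
Mean = β/(α−1) = 33.9/8.6 = 3.9419.
Squared-error loss ⇒ the optimal estimator is the posterior mean.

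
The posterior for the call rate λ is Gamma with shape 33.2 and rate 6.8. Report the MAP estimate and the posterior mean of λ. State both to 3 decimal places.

Mode = (α−1)/β = 32.2/6.8 = 4.735.
Mean = α/β = 33.2/6.8 = 4.882.
Mean > mode: the posterior has a right tail.

MAP: 4.735. Posterior mean: 4.882.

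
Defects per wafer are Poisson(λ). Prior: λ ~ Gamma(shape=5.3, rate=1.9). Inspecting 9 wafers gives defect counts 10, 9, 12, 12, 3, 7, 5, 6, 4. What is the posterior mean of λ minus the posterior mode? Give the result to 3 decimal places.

0.092

Σ counts = 68. Posterior: Gamma(shape = 5.3+68 = 73.3, rate = 1.9+9 = 10.9).
Mode = (α−1)/β = 72.3/10.9 = 6.633.
Mean = α/β = 73.3/10.9 = 6.725.
Difference = 6.725 − 6.633 = 0.092.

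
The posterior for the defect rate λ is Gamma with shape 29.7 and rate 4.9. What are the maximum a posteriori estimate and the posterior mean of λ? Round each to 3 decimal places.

maximum a posteriori estimate = 5.857, posterior mean = 6.061

Mode = (α−1)/β = 28.7/4.9 = 5.857.
Mean = α/β = 29.7/4.9 = 6.061.
Mean > mode: the posterior has a right tail.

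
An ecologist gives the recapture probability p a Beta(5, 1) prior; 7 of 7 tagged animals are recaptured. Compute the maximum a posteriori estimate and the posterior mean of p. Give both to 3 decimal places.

MAP = 1.000; posterior mean = 0.923

Posterior: Beta(5+7, 1+0) = Beta(12, 1).
Since β = 1 ≤ 1 and α > 1, the Beta density is monotone increasing on [0,1]; the mode is at 1.
Mean = 12/(12+1) = 0.923.
The mean is pulled below the mode by the posterior's left skew.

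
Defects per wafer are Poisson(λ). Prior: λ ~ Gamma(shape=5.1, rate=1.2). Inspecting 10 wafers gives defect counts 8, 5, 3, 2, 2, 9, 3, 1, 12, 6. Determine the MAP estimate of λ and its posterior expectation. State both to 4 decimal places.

MAP estimate = 4.9196, posterior expectation = 5.0089

Σ counts = 51. Posterior: Gamma(shape = 5.1+51 = 56.1, rate = 1.2+10 = 11.2).
Mode = (α−1)/β = 55.1/11.2 = 4.9196.
Mean = α/β = 56.1/11.2 = 5.0089.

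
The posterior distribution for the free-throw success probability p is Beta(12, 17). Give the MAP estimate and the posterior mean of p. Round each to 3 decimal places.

MAP estimate = 0.407, posterior mean = 0.414

Mode = (12−1)/(12+17−2) = 11/27 = 0.407.
Mean = 12/(12+17) = 12/29 = 0.414.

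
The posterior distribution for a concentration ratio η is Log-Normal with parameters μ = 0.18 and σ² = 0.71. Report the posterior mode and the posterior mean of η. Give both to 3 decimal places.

Mode = exp(μ − σ²) = exp(-0.53) = 0.589.
Mean = exp(μ + σ²/2) = exp(0.535) = 1.707.
The mean is pulled above the mode by the posterior's right skew.

posterior mode = 0.589, posterior mean = 1.707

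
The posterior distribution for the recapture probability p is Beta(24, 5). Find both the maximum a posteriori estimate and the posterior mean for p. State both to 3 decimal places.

Mode = (24−1)/(24+5−2) = 23/27 = 0.852.
Mean = 24/(24+5) = 24/29 = 0.828.

p_MAP = 0.852, E[p|data] = 0.828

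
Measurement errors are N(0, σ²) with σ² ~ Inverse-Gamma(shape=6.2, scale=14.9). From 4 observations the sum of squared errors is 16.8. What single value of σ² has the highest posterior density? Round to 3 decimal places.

2.533

Posterior: Inverse-Gamma(shape = 6.2+4/2 = 8.2, scale = 14.9+16.8/2 = 23.3).
Mode = β/(α+1) = 23.3/9.2 = 2.533.
Mean = β/(α−1) = 23.3/7.2 = 3.236.
This is the posterior mode — the MAP estimate.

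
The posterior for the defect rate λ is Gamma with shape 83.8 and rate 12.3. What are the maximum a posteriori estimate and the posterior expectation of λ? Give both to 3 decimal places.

MAP: 6.732. Posterior mean: 6.813.

Mode = (α−1)/β = 82.8/12.3 = 6.732.
Mean = α/β = 83.8/12.3 = 6.813.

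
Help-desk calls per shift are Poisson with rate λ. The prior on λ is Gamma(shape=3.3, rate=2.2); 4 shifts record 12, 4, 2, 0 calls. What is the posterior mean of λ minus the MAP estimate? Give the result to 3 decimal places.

Σ counts = 18. Posterior: Gamma(shape = 3.3+18 = 21.3, rate = 2.2+4 = 6.2).
Mode = (α−1)/β = 20.3/6.2 = 3.274.
Mean = α/β = 21.3/6.2 = 3.435.
Difference = 3.435 − 3.274 = 0.161.

0.161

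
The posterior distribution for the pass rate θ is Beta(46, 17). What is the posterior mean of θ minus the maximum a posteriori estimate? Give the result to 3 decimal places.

Mode = (46−1)/(46+17−2) = 45/61 = 0.738.
Mean = 46/(46+17) = 46/63 = 0.730.
Difference = 0.730 − 0.738 = -0.008.

-0.008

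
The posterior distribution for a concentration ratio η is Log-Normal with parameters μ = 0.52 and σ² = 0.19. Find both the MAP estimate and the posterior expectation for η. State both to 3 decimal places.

MAP = 1.391, posterior mean = 1.850

Mode = exp(μ − σ²) = exp(0.33) = 1.391.
Mean = exp(μ + σ²/2) = exp(0.615) = 1.850.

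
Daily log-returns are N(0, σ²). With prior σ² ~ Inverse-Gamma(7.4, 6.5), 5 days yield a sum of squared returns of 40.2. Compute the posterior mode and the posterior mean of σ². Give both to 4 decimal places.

posterior mode = 2.4404, posterior mean = 2.9888

Posterior: Inverse-Gamma(shape = 7.4+5/2 = 9.9, scale = 6.5+40.2/2 = 26.6).
Mode = β/(α+1) = 26.6/10.9 = 2.4404.
Mean = β/(α−1) = 26.6/8.9 = 2.9888.
The mean is pulled above the mode by the posterior's right skew.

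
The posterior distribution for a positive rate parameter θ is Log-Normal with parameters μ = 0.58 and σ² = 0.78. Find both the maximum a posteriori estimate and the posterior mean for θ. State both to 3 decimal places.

Mode = exp(μ − σ²) = exp(-0.20) = 0.819.
Mean = exp(μ + σ²/2) = exp(0.970) = 2.638.
The mean is pulled above the mode by the posterior's right skew.

θ_MAP = 0.819, E[θ|data] = 2.638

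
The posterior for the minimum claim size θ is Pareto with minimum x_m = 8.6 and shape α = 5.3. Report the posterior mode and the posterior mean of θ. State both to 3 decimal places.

MAP: 8.600. Posterior mean: 10.600.

The Pareto density is strictly decreasing on [x_m, ∞), so the mode is x_m = 8.600.
Mean = α·x_m/(α−1) = 5.3·8.6/4.3 = 10.600.
Mean > mode: the posterior has a right tail.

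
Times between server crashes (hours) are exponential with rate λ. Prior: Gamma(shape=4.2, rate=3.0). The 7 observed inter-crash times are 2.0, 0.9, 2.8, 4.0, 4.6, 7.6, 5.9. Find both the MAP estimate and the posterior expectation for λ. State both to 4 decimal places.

Σ times = 27.8. Posterior: Gamma(shape = 4.2+7 = 11.2, rate = 3.0+27.8 = 30.8).
Mode = (α−1)/β = 10.2/30.8 = 0.3312.
Mean = α/β = 11.2/30.8 = 0.3636.
The posterior is right-skewed, so the mean exceeds the mode.

MAP: 0.3312. Posterior mean: 0.3636.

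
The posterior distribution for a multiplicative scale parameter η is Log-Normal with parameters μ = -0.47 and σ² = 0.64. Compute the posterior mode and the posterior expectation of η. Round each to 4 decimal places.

Mode = exp(μ − σ²) = exp(-1.11) = 0.3296.
Mean = exp(μ + σ²/2) = exp(-0.150) = 0.8607.

MAP = 0.3296, posterior mean = 0.8607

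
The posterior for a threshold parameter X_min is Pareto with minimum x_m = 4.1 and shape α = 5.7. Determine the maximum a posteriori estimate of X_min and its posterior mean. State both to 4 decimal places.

MAP = 4.1000, posterior mean = 4.9723

The Pareto density is strictly decreasing on [x_m, ∞), so the mode is x_m = 4.1000.
Mean = α·x_m/(α−1) = 5.7·4.1/4.7 = 4.9723.
Right-skewed posterior ⇒ mode < mean.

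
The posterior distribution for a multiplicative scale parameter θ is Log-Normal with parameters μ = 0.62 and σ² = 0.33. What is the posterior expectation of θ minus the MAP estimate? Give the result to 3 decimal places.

Mode = exp(μ − σ²) = exp(0.29) = 1.336.
Mean = exp(μ + σ²/2) = exp(0.785) = 2.192.
Difference = 2.192 − 1.336 = 0.856.

0.856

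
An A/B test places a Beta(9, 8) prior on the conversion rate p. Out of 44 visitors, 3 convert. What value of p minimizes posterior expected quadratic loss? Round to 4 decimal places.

0.1967

Posterior: Beta(9+3, 8+41) = Beta(12, 49).
Mode = (12−1)/(12+49−2) = 11/59 = 0.1864.
Mean = 12/(12+49) = 12/61 = 0.1967.
Quadratic loss ⇒ the optimal estimator is the posterior mean.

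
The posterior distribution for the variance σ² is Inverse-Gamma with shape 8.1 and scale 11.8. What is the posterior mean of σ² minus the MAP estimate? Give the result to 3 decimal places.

Mode = β/(α+1) = 11.8/9.1 = 1.297.
Mean = β/(α−1) = 11.8/7.1 = 1.662.
Difference = 1.662 − 1.297 = 0.365.

0.365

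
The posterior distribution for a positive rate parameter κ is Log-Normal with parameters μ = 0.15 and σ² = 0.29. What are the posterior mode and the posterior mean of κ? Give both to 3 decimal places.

Mode = exp(μ − σ²) = exp(-0.14) = 0.869.
Mean = exp(μ + σ²/2) = exp(0.295) = 1.343.
Right-skewed posterior ⇒ mode < mean.

MAP: 0.869. Posterior mean: 1.343.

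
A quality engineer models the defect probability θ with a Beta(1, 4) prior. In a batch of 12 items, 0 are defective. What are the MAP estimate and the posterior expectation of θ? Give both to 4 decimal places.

MAP estimate = 0.0000, posterior expectation = 0.0588

Posterior: Beta(1+0, 4+12) = Beta(1, 16).
Since α = 1 ≤ 1 and β > 1, the Beta density is monotone decreasing on [0,1]; the mode is at 0.
Mean = 1/(1+16) = 0.0588.
The mean is pulled above the mode by the posterior's right skew.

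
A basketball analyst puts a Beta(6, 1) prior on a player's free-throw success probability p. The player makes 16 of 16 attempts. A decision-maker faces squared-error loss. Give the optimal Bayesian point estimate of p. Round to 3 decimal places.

Posterior: Beta(6+16, 1+0) = Beta(22, 1).
Since β = 1 ≤ 1 and α > 1, the Beta density is monotone increasing on [0,1]; the mode is at 1.
Mean = 22/(22+1) = 0.957.
Squared-error loss ⇒ the optimal estimator is the posterior mean.

0.957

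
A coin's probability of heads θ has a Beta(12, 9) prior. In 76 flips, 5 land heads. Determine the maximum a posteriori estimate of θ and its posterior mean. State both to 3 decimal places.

MAP: 0.168. Posterior mean: 0.175.

Posterior: Beta(12+5, 9+71) = Beta(17, 80).
Mode = (17−1)/(17+80−2) = 16/95 = 0.168.
Mean = 17/(17+80) = 17/97 = 0.175.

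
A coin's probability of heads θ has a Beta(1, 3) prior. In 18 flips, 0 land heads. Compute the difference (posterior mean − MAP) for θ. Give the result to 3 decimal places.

Posterior: Beta(1+0, 3+18) = Beta(1, 21).
Since α = 1 ≤ 1 and β > 1, the Beta density is monotone decreasing on [0,1]; the mode is at 0.
Mean = 1/(1+21) = 0.045.
Difference = 0.045 − 0.000 = 0.045.

0.045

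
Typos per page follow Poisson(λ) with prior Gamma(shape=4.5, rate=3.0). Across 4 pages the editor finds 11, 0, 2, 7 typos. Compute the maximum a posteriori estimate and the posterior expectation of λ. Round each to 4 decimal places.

MAP = 3.3571; posterior mean = 3.5000

Σ counts = 20. Posterior: Gamma(shape = 4.5+20 = 24.5, rate = 3.0+4 = 7.0).
Mode = (α−1)/β = 23.5/7.0 = 3.3571.
Mean = α/β = 24.5/7.0 = 3.5000.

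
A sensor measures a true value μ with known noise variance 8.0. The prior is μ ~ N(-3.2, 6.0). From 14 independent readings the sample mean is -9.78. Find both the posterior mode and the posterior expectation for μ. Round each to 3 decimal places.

Posterior for μ is Normal. Precision-weighted mean: (1/6.0·-3.2 + 14/8.0·-9.78) / (1/6.0 + 14/8.0) = -9.208.
A Normal posterior is symmetric, so mode = mean.

MAP: -9.208. Posterior mean: -9.208.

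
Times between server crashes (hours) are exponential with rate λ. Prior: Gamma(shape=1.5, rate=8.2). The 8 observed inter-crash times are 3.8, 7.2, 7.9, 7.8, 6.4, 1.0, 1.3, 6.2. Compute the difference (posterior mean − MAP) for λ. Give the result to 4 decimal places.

Σ times = 41.6. Posterior: Gamma(shape = 1.5+8 = 9.5, rate = 8.2+41.6 = 49.8).
Mode = (α−1)/β = 8.5/49.8 = 0.1707.
Mean = α/β = 9.5/49.8 = 0.1908.
Difference = 0.1908 − 0.1707 = 0.0201.
Right-skewed posterior ⇒ mode < mean.

0.0201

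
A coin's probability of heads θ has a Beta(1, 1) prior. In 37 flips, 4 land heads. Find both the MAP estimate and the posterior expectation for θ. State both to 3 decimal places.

MAP = 0.108; posterior mean = 0.128

Posterior: Beta(1+4, 1+33) = Beta(5, 34).
Mode = (5−1)/(5+34−2) = 4/37 = 0.108.
Mean = 5/(5+34) = 5/39 = 0.128.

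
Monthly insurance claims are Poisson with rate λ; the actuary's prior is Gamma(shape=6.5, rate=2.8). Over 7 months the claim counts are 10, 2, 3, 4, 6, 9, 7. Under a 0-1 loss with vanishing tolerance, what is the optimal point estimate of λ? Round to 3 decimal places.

Σ counts = 41. Posterior: Gamma(shape = 6.5+41 = 47.5, rate = 2.8+7 = 9.8).
Mode = (α−1)/β = 46.5/9.8 = 4.745.
Mean = α/β = 47.5/9.8 = 4.847.
This is the posterior mode — the MAP estimate.

4.745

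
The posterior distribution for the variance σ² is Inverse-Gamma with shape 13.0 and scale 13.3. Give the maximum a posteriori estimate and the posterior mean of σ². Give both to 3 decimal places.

MAP = 0.950, posterior mean = 1.108

Mode = β/(α+1) = 13.3/14.0 = 0.950.
Mean = β/(α−1) = 13.3/12.0 = 1.108.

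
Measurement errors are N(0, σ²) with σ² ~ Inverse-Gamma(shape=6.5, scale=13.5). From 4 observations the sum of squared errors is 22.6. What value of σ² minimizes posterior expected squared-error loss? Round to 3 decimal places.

Posterior: Inverse-Gamma(shape = 6.5+4/2 = 8.5, scale = 13.5+22.6/2 = 24.8).
Mode = β/(α+1) = 24.8/9.5 = 2.611.
Mean = β/(α−1) = 24.8/7.5 = 3.307.
Squared-error loss ⇒ the optimal estimator is the posterior mean.

3.307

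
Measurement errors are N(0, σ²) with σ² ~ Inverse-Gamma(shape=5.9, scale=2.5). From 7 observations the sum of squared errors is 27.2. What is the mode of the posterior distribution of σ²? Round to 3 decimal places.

1.548

Posterior: Inverse-Gamma(shape = 5.9+7/2 = 9.4, scale = 2.5+27.2/2 = 16.1).
Mode = β/(α+1) = 16.1/10.4 = 1.548.
Mean = β/(α−1) = 16.1/8.4 = 1.917.
This is the posterior mode — the MAP estimate.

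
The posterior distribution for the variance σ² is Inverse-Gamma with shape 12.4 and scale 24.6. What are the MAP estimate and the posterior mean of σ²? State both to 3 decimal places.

σ²_MAP = 1.836, E[σ²|data] = 2.158

Mode = β/(α+1) = 24.6/13.4 = 1.836.
Mean = β/(α−1) = 24.6/11.4 = 2.158.
The mean is pulled above the mode by the posterior's right skew.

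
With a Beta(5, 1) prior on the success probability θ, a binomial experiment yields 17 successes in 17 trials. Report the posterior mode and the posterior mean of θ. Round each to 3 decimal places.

Posterior: Beta(5+17, 1+0) = Beta(22, 1).
Since β = 1 ≤ 1 and α > 1, the Beta density is monotone increasing on [0,1]; the mode is at 1.
Mean = 22/(22+1) = 0.957.

MAP: 1.000. Posterior mean: 0.957.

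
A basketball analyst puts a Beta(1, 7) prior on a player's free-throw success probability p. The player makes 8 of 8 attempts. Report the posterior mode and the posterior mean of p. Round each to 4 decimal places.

MAP = 0.5714, posterior mean = 0.5625

Posterior: Beta(1+8, 7+0) = Beta(9, 7).
Mode = (9−1)/(9+7−2) = 8/14 = 0.5714.
Mean = 9/(9+7) = 9/16 = 0.5625.
Mode > mean: the posterior has a left tail.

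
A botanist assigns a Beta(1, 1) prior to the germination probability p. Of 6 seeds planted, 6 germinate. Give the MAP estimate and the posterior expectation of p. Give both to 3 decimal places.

MAP = 1.000, posterior mean = 0.875

Posterior: Beta(1+6, 1+0) = Beta(7, 1).
Since β = 1 ≤ 1 and α > 1, the Beta density is monotone increasing on [0,1]; the mode is at 1.
Mean = 7/(7+1) = 0.875.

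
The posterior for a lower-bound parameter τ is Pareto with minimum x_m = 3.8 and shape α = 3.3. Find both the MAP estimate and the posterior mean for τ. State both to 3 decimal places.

The Pareto density is strictly decreasing on [x_m, ∞), so the mode is x_m = 3.800.
Mean = α·x_m/(α−1) = 3.3·3.8/2.3 = 5.452.
The posterior is right-skewed, so the mean exceeds the mode.

MAP = 3.800, posterior mean = 5.452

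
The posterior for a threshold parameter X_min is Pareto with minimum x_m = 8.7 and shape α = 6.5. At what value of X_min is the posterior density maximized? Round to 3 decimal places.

8.700

The Pareto density is strictly decreasing on [x_m, ∞), so the mode is x_m = 8.700.
Mean = α·x_m/(α−1) = 6.5·8.7/5.5 = 10.282.
This is the posterior mode — the MAP estimate.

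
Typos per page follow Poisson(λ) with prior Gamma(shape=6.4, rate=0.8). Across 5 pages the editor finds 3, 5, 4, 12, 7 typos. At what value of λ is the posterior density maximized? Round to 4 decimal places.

Σ counts = 31. Posterior: Gamma(shape = 6.4+31 = 37.4, rate = 0.8+5 = 5.8).
Mode = (α−1)/β = 36.4/5.8 = 6.2759.
Mean = α/β = 37.4/5.8 = 6.4483.
This is the posterior mode — the MAP estimate.

6.2759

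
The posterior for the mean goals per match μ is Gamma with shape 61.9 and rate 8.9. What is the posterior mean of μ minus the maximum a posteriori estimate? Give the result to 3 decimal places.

0.112

Mode = (α−1)/β = 60.9/8.9 = 6.843.
Mean = α/β = 61.9/8.9 = 6.955.
Difference = 6.955 − 6.843 = 0.112.
Right-skewed posterior ⇒ mode < mean.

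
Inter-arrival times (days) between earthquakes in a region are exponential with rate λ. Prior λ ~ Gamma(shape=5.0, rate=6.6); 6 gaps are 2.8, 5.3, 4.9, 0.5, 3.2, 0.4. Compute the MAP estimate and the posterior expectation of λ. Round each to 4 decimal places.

MAP estimate = 0.4219, posterior expectation = 0.4641

Σ times = 17.1. Posterior: Gamma(shape = 5.0+6 = 11.0, rate = 6.6+17.1 = 23.7).
Mode = (α−1)/β = 10.0/23.7 = 0.4219.
Mean = α/β = 11.0/23.7 = 0.4641.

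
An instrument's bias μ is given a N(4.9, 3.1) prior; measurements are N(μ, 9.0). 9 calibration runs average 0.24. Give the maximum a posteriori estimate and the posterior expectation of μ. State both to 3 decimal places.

μ_MAP = 1.377, E[μ|data] = 1.377

Posterior for μ is Normal. Precision-weighted mean: (1/3.1·4.9 + 9/9.0·0.24) / (1/3.1 + 9/9.0) = 1.377.
A Normal posterior is symmetric, so mode = mean.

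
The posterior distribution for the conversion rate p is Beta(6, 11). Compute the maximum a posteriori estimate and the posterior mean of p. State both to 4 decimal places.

Mode = (6−1)/(6+11−2) = 5/15 = 0.3333.
Mean = 6/(6+11) = 6/17 = 0.3529.
The posterior is right-skewed, so the mean exceeds the mode.

p_MAP = 0.3333, E[p|data] = 0.3529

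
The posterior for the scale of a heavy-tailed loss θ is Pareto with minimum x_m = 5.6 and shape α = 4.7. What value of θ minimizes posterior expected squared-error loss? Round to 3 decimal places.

The Pareto density is strictly decreasing on [x_m, ∞), so the mode is x_m = 5.600.
Mean = α·x_m/(α−1) = 4.7·5.6/3.7 = 7.114.
Squared-error loss ⇒ the optimal estimator is the posterior mean.

7.114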